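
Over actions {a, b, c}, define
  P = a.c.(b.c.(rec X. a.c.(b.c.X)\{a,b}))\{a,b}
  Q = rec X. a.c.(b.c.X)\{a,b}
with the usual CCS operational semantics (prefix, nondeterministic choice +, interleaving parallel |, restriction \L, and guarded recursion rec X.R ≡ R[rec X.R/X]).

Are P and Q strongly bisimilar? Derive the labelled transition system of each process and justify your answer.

Reachable graph of P (3 states):
  m0 = a.c.(b.c.(rec X. a.c.(b.c.X)\{a,b}))\{a,b} | =a=> m1
  m1 = c.(b.c.(rec X. a.c.(b.c.X)\{a,b}))\{a,b} | =c=> m2
  m2 = (b.c.(rec X. a.c.(b.c.X)\{a,b}))\{a,b} | ∅
Reachable graph of Q (3 states):
  n0 = rec X. a.c.(b.c.X)\{a,b} | =a=> n1
  n1 = c.(b.c.(rec X. a.c.(b.c.X)\{a,b}))\{a,b} | =c=> n2
  n2 = (b.c.(rec X. a.c.(b.c.X)\{a,b}))\{a,b} | ∅
Partition-refinement fixed point:
  B0 = {m0, n0}
  B1 = {m1, n1}
  B2 = {m2, n2}
m0 ∈ B0, n0 ∈ B0 → same block

YES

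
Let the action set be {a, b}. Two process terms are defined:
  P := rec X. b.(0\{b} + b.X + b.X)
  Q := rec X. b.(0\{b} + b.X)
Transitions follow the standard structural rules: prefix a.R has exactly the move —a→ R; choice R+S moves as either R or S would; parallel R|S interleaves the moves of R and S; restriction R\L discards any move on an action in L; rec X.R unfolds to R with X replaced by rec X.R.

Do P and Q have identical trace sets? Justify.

Reachable graph of P (2 states):
  u0 = rec X. b.(0\{b} + b.X + b.X) :: ··b··> u1
  u1 = 0\{b} + b.(rec X. b.(0\{b} + b.X + b.X)) + b.(rec X. b.(0\{b} + b.X + b.X)) :: ··b··> u0
Reachable graph of Q (2 states):
  v0 = rec X. b.(0\{b} + b.X) :: ··b··> v1
  v1 = 0\{b} + b.(rec X. b.(0\{b} + b.X)) :: ··b··> v0
Coarsest stable partition (strong bisimilarity classes):
  B0 = {u0, u1, v0, v1}
u0 ∈ B0, v0 ∈ B0 → same block
Bisimilar ⇒ trace-equivalent.

YES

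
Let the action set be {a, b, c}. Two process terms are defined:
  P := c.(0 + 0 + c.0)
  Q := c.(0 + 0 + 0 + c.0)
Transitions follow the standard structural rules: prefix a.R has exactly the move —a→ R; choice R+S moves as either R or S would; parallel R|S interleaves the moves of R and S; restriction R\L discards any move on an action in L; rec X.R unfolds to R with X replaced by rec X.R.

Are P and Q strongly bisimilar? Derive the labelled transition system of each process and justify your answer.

P ~ Q

P's transition system — 3 states:
  s0 = c.(0 + 0 + c.0) | --c--▸ s1
  s1 = 0 + 0 + c.0 | --c--▸ s2
  s2 = 0 | ∅
Q's transition system — 3 states:
  t0 = c.(0 + 0 + 0 + c.0) | --c--▸ t1
  t1 = 0 + 0 + 0 + c.0 | --c--▸ t2
  t2 = 0 | ∅
Coarsest stable partition (strong bisimilarity classes):
  B0 = {s0, t0}
  B1 = {s1, t1}
  B2 = {s2, t2}
s0 ∈ B0, t0 ∈ B0 → same block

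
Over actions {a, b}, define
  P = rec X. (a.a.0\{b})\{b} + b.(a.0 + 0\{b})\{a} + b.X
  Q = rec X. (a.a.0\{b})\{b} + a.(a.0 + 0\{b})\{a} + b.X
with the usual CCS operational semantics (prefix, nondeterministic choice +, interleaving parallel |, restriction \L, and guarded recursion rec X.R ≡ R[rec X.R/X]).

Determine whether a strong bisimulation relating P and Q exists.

not bisimilar

LTS(P): 4 reachable states
  p0 = rec X. (a.a.0\{b})\{b} + b.(a.0 + 0\{b})\{a} + b.X | -a-> p1, -b-> p0, -b-> p2
  p1 = (a.0\{b})\{b} | -a-> p3
  p2 = (a.0 + 0\{b})\{a} | ·
  p3 = 0\{b}\{b} | ·
LTS(Q): 4 reachable states
  q0 = rec X. (a.a.0\{b})\{b} + a.(a.0 + 0\{b})\{a} + b.X | -a-> q1, -a-> q2, -b-> q0
  q1 = (a.0 + 0\{b})\{a} | ·
  q2 = (a.0\{b})\{b} | -a-> q3
  q3 = 0\{b}\{b} | ·
Bisimilarity quotient blocks:
  B0 = {p0}
  B1 = {p1, q2}
  B2 = {p2, p3, q1, q3}
  B3 = {q0}
p0 ∈ B0, q0 ∈ B3 → different blocks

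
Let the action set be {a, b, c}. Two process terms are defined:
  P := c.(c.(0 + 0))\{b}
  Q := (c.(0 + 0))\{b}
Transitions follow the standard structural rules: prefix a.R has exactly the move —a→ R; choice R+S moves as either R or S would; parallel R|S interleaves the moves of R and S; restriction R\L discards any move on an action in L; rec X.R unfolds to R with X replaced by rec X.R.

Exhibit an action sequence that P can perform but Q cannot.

cc

Reachable graph of P (3 states):
  p0 = c.(c.(0 + 0))\{b} has moves —c→ p1
  p1 = (c.(0 + 0))\{b} has moves —c→ p2
  p2 = (0 + 0)\{b} has moves deadlocked
Reachable graph of Q (2 states):
  q0 = (c.(0 + 0))\{b} has moves —c→ q1
  q1 = (0 + 0)\{b} has moves deadlocked
Trace ⟨cc⟩ through P, begin at {p0}:
  [1] c ⇒ {p1}
  [2] c ⇒ {p2}
  ✓ P
Trace ⟨cc⟩ through Q, begin at {q0}:
  [1] c ⇒ {q1}
  [2] c ⇒ ∅  — Q cannot continue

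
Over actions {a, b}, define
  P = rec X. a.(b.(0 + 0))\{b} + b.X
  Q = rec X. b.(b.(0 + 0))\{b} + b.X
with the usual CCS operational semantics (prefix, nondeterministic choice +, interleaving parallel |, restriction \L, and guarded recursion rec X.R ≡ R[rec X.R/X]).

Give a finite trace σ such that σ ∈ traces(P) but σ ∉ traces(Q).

a

LTS(P): 2 reachable states
  p0 = rec X. a.(b.(0 + 0))\{b} + b.X ⊢ —a→ p1, —b→ p0
  p1 = (b.(0 + 0))\{b} ⊢ (no moves)
LTS(Q): 2 reachable states
  q0 = rec X. b.(b.(0 + 0))\{b} + b.X ⊢ —b→ q0, —b→ q1
  q1 = (b.(0 + 0))\{b} ⊢ (no moves)
Executing a from P (initial set {p0}):
  after a @ step 1: {p1}
  ✓ P
Executing a from Q (initial set {q0}):
  after a @ step 1: ∅  — Q cannot continue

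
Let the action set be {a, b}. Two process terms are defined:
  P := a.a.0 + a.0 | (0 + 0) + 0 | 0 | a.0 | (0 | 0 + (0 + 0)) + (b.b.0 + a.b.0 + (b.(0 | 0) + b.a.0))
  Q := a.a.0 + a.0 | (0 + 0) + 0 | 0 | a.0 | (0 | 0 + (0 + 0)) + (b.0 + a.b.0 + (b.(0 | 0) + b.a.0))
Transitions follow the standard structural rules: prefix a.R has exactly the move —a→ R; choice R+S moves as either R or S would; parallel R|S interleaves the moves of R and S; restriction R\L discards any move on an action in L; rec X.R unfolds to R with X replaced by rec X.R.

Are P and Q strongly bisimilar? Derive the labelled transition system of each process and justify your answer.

P's transition system — 7 states:
  s0 = a.a.0 + a.0 | (0 + 0) + 0 | 0 | a.0 | (0 | 0 + (0 + 0)) + (b.b.0 + a.b.0 + (b.(0 | 0) + b.a.0)) ⊢ --a--▸ s1, --a--▸ s2, --a--▸ s3, --a--▸ s4, --b--▸ s3, --b--▸ s4, --b--▸ s5
  s1 = 0 | (0 + 0) ⊢ ·
  s2 = 0 | 0 | 0 | (0 | 0 + (0 + 0)) ⊢ ·
  s3 = a.0 ⊢ --a--▸ s6
  s4 = b.0 ⊢ --b--▸ s6
  s5 = 0 | 0 ⊢ ·
  s6 = 0 ⊢ ·
Q's transition system — 7 states:
  t0 = a.a.0 + a.0 | (0 + 0) + 0 | 0 | a.0 | (0 | 0 + (0 + 0)) + (b.0 + a.b.0 + (b.(0 | 0) + b.a.0)) ⊢ --a--▸ t1, --a--▸ t2, --a--▸ t3, --a--▸ t4, --b--▸ t3, --b--▸ t5, --b--▸ t6
  t1 = 0 | (0 + 0) ⊢ ·
  t2 = 0 | 0 | 0 | (0 | 0 + (0 + 0)) ⊢ ·
  t3 = a.0 ⊢ --a--▸ t5
  t4 = b.0 ⊢ --b--▸ t5
  t5 = 0 ⊢ ·
  t6 = 0 | 0 ⊢ ·
Partition-refinement fixed point:
  B0 = {s0}
  B1 = {s1, s2, s5, s6, t1, t2, t5, t6}
  B2 = {s4, t4}
  B3 = {s3, t3}
  B4 = {t0}
s0 ∈ B0, t0 ∈ B4 → different blocks

not bisimilar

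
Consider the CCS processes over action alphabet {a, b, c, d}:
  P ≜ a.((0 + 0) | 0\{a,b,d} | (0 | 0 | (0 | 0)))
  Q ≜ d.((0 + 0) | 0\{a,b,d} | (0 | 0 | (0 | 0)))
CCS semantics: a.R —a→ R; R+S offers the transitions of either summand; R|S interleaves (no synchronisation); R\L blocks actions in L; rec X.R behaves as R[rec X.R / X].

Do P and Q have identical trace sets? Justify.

NO — witness ⟨a⟩

LTS(P): 2 reachable states
  p0 = a.((0 + 0) | 0\{a,b,d} | (0 | 0 | (0 | 0))) :: -a-> p1
  p1 = (0 + 0) | 0\{a,b,d} | (0 | 0 | (0 | 0)) :: (no moves)
LTS(Q): 2 reachable states
  q0 = d.((0 + 0) | 0\{a,b,d} | (0 | 0 | (0 | 0))) :: -d-> q1
  q1 = (0 + 0) | 0\{a,b,d} | (0 | 0 | (0 | 0)) :: (no moves)
Executing a from P (initial set {p0}):
  [1] a ⇒ {p1}
  P completes σ.
Executing a from Q (initial set {q0}):
  [1] a ⇒ ∅ (Q stuck)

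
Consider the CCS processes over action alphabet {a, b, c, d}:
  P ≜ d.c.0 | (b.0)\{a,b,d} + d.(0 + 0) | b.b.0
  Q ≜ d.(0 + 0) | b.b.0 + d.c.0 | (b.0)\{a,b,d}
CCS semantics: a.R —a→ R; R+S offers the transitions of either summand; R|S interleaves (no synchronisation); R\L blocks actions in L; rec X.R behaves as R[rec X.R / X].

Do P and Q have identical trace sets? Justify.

YES

P's transition system — 8 states:
  s0 = d.c.0 | (b.0)\{a,b,d} + d.(0 + 0) | b.b.0 ⊢ -b-> s1, -d-> s2, -d-> s3
  s1 = d.(0 + 0) | b.0 ⊢ -b-> s4, -d-> s5
  s2 = (0 + 0) | b.b.0 ⊢ -b-> s5
  s3 = c.0 | (b.0)\{a,b,d} ⊢ -c-> s6
  s4 = d.(0 + 0) | 0 ⊢ -d-> s7
  s5 = (0 + 0) | b.0 ⊢ -b-> s7
  s6 = 0 | (b.0)\{a,b,d} ⊢ ∅
  s7 = (0 + 0) | 0 ⊢ ∅
Q's transition system — 8 states:
  t0 = d.(0 + 0) | b.b.0 + d.c.0 | (b.0)\{a,b,d} ⊢ -b-> t1, -d-> t2, -d-> t3
  t1 = d.(0 + 0) | b.0 ⊢ -b-> t4, -d-> t5
  t2 = (0 + 0) | b.b.0 ⊢ -b-> t5
  t3 = c.0 | (b.0)\{a,b,d} ⊢ -c-> t6
  t4 = d.(0 + 0) | 0 ⊢ -d-> t7
  t5 = (0 + 0) | b.0 ⊢ -b-> t7
  t6 = 0 | (b.0)\{a,b,d} ⊢ ∅
  t7 = (0 + 0) | 0 ⊢ ∅
Partition-refinement fixed point:
  B0 = {s0, t0}
  B1 = {s2, t2}
  B2 = {s5, t5}
  B3 = {s6, s7, t6, t7}
  B4 = {s3, t3}
  B5 = {s1, t1}
  B6 = {s4, t4}
s0 ∈ B0, t0 ∈ B0 → same block
Bisimilar ⇒ trace-equivalent.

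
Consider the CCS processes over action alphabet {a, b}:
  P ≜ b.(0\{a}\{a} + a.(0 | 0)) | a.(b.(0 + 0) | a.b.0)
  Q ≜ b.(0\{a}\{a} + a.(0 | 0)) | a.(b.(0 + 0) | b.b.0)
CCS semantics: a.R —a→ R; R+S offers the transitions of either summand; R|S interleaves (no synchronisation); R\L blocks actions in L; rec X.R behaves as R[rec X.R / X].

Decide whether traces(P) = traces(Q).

trace-distinct — witness ⟨aa⟩

P's transition system — 21 states:
  s0 = b.(0\{a}\{a} + a.(0 | 0)) | a.(b.(0 + 0) | a.b.0) ⊢ ··a··> s1, ··b··> s2
  s1 = b.(0\{a}\{a} + a.(0 | 0)) | (b.(0 + 0) | a.b.0) ⊢ ··a··> s3, ··b··> s4, ··b··> s5
  s2 = (0\{a}\{a} + a.(0 | 0)) | a.(b.(0 + 0) | a.b.0) ⊢ ··a··> s4, ··a··> s6
  s3 = b.(0\{a}\{a} + a.(0 | 0)) | (b.(0 + 0) | b.0) ⊢ ··b··> s7, ··b··> s8, ··b··> s9
  s4 = (0\{a}\{a} + a.(0 | 0)) | (b.(0 + 0) | a.b.0) ⊢ ··a··> s10, ··a··> s7, ··b··> s11
  s5 = b.(0\{a}\{a} + a.(0 | 0)) | ((0 + 0) | a.b.0) ⊢ ··a··> s8, ··b··> s11
  s6 = 0 | 0 | a.(b.(0 + 0) | a.b.0) ⊢ ··a··> s10
  s7 = (0\{a}\{a} + a.(0 | 0)) | (b.(0 + 0) | b.0) ⊢ ··a··> s12, ··b··> s13, ··b··> s14
  s8 = b.(0\{a}\{a} + a.(0 | 0)) | ((0 + 0) | b.0) ⊢ ··b··> s13, ··b··> s15
  s9 = b.(0\{a}\{a} + a.(0 | 0)) | (b.(0 + 0) | 0) ⊢ ··b··> s14, ··b··> s15
  s10 = 0 | 0 | (b.(0 + 0) | a.b.0) ⊢ ··a··> s12, ··b··> s16
  s11 = (0\{a}\{a} + a.(0 | 0)) | ((0 + 0) | a.b.0) ⊢ ··a··> s13, ··a··> s16
  s12 = 0 | 0 | (b.(0 + 0) | b.0) ⊢ ··b··> s17, ··b··> s18
  s13 = (0\{a}\{a} + a.(0 | 0)) | ((0 + 0) | b.0) ⊢ ··a··> s17, ··b··> s19
  s14 = (0\{a}\{a} + a.(0 | 0)) | (b.(0 + 0) | 0) ⊢ ··a··> s18, ··b··> s19
  s15 = b.(0\{a}\{a} + a.(0 | 0)) | ((0 + 0) | 0) ⊢ ··b··> s19
  s16 = 0 | 0 | ((0 + 0) | a.b.0) ⊢ ··a··> s17
  s17 = 0 | 0 | ((0 + 0) | b.0) ⊢ ··b··> s20
  s18 = 0 | 0 | (b.(0 + 0) | 0) ⊢ ··b··> s20
  s19 = (0\{a}\{a} + a.(0 | 0)) | ((0 + 0) | 0) ⊢ ··a··> s20
  s20 = 0 | 0 | ((0 + 0) | 0) ⊢ (no moves)
Q's transition system — 21 states:
  t0 = b.(0\{a}\{a} + a.(0 | 0)) | a.(b.(0 + 0) | b.b.0) ⊢ ··a··> t1, ··b··> t2
  t1 = b.(0\{a}\{a} + a.(0 | 0)) | (b.(0 + 0) | b.b.0) ⊢ ··b··> t3, ··b··> t4, ··b··> t5
  t2 = (0\{a}\{a} + a.(0 | 0)) | a.(b.(0 + 0) | b.b.0) ⊢ ··a··> t3, ··a··> t6
  t3 = (0\{a}\{a} + a.(0 | 0)) | (b.(0 + 0) | b.b.0) ⊢ ··a··> t7, ··b··> t8, ··b··> t9
  t4 = b.(0\{a}\{a} + a.(0 | 0)) | ((0 + 0) | b.b.0) ⊢ ··b··> t10, ··b··> t8
  t5 = b.(0\{a}\{a} + a.(0 | 0)) | (b.(0 + 0) | b.0) ⊢ ··b··> t10, ··b··> t11, ··b··> t9
  t6 = 0 | 0 | a.(b.(0 + 0) | b.b.0) ⊢ ··a··> t7
  t7 = 0 | 0 | (b.(0 + 0) | b.b.0) ⊢ ··b··> t12, ··b··> t13
  t8 = (0\{a}\{a} + a.(0 | 0)) | ((0 + 0) | b.b.0) ⊢ ··a··> t12, ··b··> t14
  t9 = (0\{a}\{a} + a.(0 | 0)) | (b.(0 + 0) | b.0) ⊢ ··a··> t13, ··b··> t14, ··b··> t15
  t10 = b.(0\{a}\{a} + a.(0 | 0)) | ((0 + 0) | b.0) ⊢ ··b··> t14, ··b··> t16
  t11 = b.(0\{a}\{a} + a.(0 | 0)) | (b.(0 + 0) | 0) ⊢ ··b··> t15, ··b··> t16
  t12 = 0 | 0 | ((0 + 0) | b.b.0) ⊢ ··b··> t17
  t13 = 0 | 0 | (b.(0 + 0) | b.0) ⊢ ··b··> t17, ··b··> t18
  t14 = (0\{a}\{a} + a.(0 | 0)) | ((0 + 0) | b.0) ⊢ ··a··> t17, ··b··> t19
  t15 = (0\{a}\{a} + a.(0 | 0)) | (b.(0 + 0) | 0) ⊢ ··a··> t18, ··b··> t19
  t16 = b.(0\{a}\{a} + a.(0 | 0)) | ((0 + 0) | 0) ⊢ ··b··> t19
  t17 = 0 | 0 | ((0 + 0) | b.0) ⊢ ··b··> t20
  t18 = 0 | 0 | (b.(0 + 0) | 0) ⊢ ··b··> t20
  t19 = (0\{a}\{a} + a.(0 | 0)) | ((0 + 0) | 0) ⊢ ··a··> t20
  t20 = 0 | 0 | ((0 + 0) | 0) ⊢ (no moves)
Executing aa from P (initial set {s0}):
  after a @ step 1: {s1}
  after a @ step 2: {s3}
  ✓ P
Executing aa from Q (initial set {t0}):
  after a @ step 1: {t1}
  after a @ step 2: ∅ (Q stuck)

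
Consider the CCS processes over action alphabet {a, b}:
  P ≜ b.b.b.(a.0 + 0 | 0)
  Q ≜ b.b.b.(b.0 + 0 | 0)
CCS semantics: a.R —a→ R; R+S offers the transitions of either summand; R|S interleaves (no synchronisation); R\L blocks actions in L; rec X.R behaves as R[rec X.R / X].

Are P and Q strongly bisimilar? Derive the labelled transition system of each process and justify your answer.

P's transition system — 5 states:
  u0 = b.b.b.(a.0 + 0 | 0) ⊢ ··b··> u1
  u1 = b.b.(a.0 + 0 | 0) ⊢ ··b··> u2
  u2 = b.(a.0 + 0 | 0) ⊢ ··b··> u3
  u3 = a.0 + 0 | 0 ⊢ ··a··> u4
  u4 = 0 ⊢ ·
Q's transition system — 5 states:
  v0 = b.b.b.(b.0 + 0 | 0) ⊢ ··b··> v1
  v1 = b.b.(b.0 + 0 | 0) ⊢ ··b··> v2
  v2 = b.(b.0 + 0 | 0) ⊢ ··b··> v3
  v3 = b.0 + 0 | 0 ⊢ ··b··> v4
  v4 = 0 ⊢ ·
Bisimilarity quotient blocks:
  B0 = {u0}
  B1 = {u1}
  B2 = {u2}
  B3 = {u3}
  B4 = {u4, v4}
  B5 = {v0}
  B6 = {v1}
  B7 = {v2}
  B8 = {v3}
u0 ∈ B0, v0 ∈ B5 → different blocks

P ≁ Q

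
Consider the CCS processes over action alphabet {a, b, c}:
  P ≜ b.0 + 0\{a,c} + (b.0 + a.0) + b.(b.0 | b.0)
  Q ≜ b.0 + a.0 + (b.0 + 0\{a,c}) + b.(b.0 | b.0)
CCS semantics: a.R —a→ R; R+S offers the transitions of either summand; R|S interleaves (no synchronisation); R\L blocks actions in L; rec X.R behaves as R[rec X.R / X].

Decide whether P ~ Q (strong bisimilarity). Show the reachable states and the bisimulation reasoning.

P's transition system — 6 states:
  m0 = b.0 + 0\{a,c} + (b.0 + a.0) + b.(b.0 | b.0) → —a→ m1, —b→ m1, —b→ m2
  m1 = 0 → ∅
  m2 = b.0 | b.0 → —b→ m3, —b→ m4
  m3 = 0 | b.0 → —b→ m5
  m4 = b.0 | 0 → —b→ m5
  m5 = 0 | 0 → ∅
Q's transition system — 6 states:
  n0 = b.0 + a.0 + (b.0 + 0\{a,c}) + b.(b.0 | b.0) → —a→ n1, —b→ n1, —b→ n2
  n1 = 0 → ∅
  n2 = b.0 | b.0 → —b→ n3, —b→ n4
  n3 = 0 | b.0 → —b→ n5
  n4 = b.0 | 0 → —b→ n5
  n5 = 0 | 0 → ∅
Coarsest stable partition (strong bisimilarity classes):
  B0 = {m0, n0}
  B1 = {m1, m5, n1, n5}
  B2 = {m2, n2}
  B3 = {m3, m4, n3, n4}
m0 ∈ B0, n0 ∈ B0 → same block

P ~ Q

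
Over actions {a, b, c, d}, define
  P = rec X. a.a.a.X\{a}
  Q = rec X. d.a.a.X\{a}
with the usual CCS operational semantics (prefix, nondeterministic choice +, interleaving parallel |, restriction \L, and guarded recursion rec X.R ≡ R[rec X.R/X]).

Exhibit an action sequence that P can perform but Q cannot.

P's transition system — 4 states:
  m0 = rec X. a.a.a.X\{a} → --a--▸ m1
  m1 = a.a.(rec X. a.a.a.X\{a})\{a} → --a--▸ m2
  m2 = a.(rec X. a.a.a.X\{a})\{a} → --a--▸ m3
  m3 = (rec X. a.a.a.X\{a})\{a} → stopped
Q's transition system — 5 states:
  n0 = rec X. d.a.a.X\{a} → --d--▸ n1
  n1 = a.a.(rec X. d.a.a.X\{a})\{a} → --a--▸ n2
  n2 = a.(rec X. d.a.a.X\{a})\{a} → --a--▸ n3
  n3 = (rec X. d.a.a.X\{a})\{a} → --d--▸ n4
  n4 = (a.a.(rec X. d.a.a.X\{a})\{a})\{a} → stopped
Executing a from P (initial set {m0}):
  [1] a ⇒ {m1}
  P completes σ.
Executing a from Q (initial set {n0}):
  [1] a ⇒ ∅  — Q cannot continue

a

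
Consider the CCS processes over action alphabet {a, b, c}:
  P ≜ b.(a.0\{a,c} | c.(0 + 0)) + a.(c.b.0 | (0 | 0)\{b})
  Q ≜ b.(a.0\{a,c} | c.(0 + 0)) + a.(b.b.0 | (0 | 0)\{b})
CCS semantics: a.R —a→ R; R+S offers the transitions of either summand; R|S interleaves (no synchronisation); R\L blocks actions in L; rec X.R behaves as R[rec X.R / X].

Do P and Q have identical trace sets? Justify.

Reachable graph of P (8 states):
  p0 = b.(a.0\{a,c} | c.(0 + 0)) + a.(c.b.0 | (0 | 0)\{b}) ⊢ --a--▸ p1, --b--▸ p2
  p1 = c.b.0 | (0 | 0)\{b} ⊢ --c--▸ p3
  p2 = a.0\{a,c} | c.(0 + 0) ⊢ --a--▸ p4, --c--▸ p5
  p3 = b.0 | (0 | 0)\{b} ⊢ --b--▸ p6
  p4 = 0\{a,c} | c.(0 + 0) ⊢ --c--▸ p7
  p5 = a.0\{a,c} | (0 + 0) ⊢ --a--▸ p7
  p6 = 0 | (0 | 0)\{b} ⊢ stopped
  p7 = 0\{a,c} | (0 + 0) ⊢ stopped
Reachable graph of Q (8 states):
  q0 = b.(a.0\{a,c} | c.(0 + 0)) + a.(b.b.0 | (0 | 0)\{b}) ⊢ --a--▸ q1, --b--▸ q2
  q1 = b.b.0 | (0 | 0)\{b} ⊢ --b--▸ q3
  q2 = a.0\{a,c} | c.(0 + 0) ⊢ --a--▸ q4, --c--▸ q5
  q3 = b.0 | (0 | 0)\{b} ⊢ --b--▸ q6
  q4 = 0\{a,c} | c.(0 + 0) ⊢ --c--▸ q7
  q5 = a.0\{a,c} | (0 + 0) ⊢ --a--▸ q7
  q6 = 0 | (0 | 0)\{b} ⊢ stopped
  q7 = 0\{a,c} | (0 + 0) ⊢ stopped
Executing ac from P (initial set {p0}):
  step 1 (a): {p1}
  step 2 (c): {p3}
  — P admits the full trace.
Executing ac from Q (initial set {q0}):
  step 1 (a): {q1}
  step 2 (c): ∅ (Q stuck)

NO — witness ⟨ac⟩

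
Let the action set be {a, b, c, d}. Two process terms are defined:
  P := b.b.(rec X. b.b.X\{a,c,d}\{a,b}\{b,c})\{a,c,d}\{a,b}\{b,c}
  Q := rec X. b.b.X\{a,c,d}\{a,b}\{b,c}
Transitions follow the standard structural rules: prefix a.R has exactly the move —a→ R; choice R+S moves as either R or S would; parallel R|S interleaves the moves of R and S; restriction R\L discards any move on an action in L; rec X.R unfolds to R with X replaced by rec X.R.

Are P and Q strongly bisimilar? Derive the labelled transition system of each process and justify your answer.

bisimilar

LTS(P): 3 reachable states
  s0 = b.b.(rec X. b.b.X\{a,c,d}\{a,b}\{b,c})\{a,c,d}\{a,b}\{b,c} ⊢ --b--▸ s1
  s1 = b.(rec X. b.b.X\{a,c,d}\{a,b}\{b,c})\{a,c,d}\{a,b}\{b,c} ⊢ --b--▸ s2
  s2 = (rec X. b.b.X\{a,c,d}\{a,b}\{b,c})\{a,c,d}\{a,b}\{b,c} ⊢ ∅
LTS(Q): 3 reachable states
  t0 = rec X. b.b.X\{a,c,d}\{a,b}\{b,c} ⊢ --b--▸ t1
  t1 = b.(rec X. b.b.X\{a,c,d}\{a,b}\{b,c})\{a,c,d}\{a,b}\{b,c} ⊢ --b--▸ t2
  t2 = (rec X. b.b.X\{a,c,d}\{a,b}\{b,c})\{a,c,d}\{a,b}\{b,c} ⊢ ∅
Partition-refinement fixed point:
  B0 = {s0, t0}
  B1 = {s1, t1}
  B2 = {s2, t2}
s0 ∈ B0, t0 ∈ B0 → same block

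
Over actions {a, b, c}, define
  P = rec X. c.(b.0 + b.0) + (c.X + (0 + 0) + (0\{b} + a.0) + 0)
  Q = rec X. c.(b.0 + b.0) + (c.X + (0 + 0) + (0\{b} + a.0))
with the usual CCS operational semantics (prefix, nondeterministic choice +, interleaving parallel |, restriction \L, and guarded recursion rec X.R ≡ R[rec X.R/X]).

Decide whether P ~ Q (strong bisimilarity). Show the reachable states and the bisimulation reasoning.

bisimilar

LTS(P): 3 reachable states
  m0 = rec X. c.(b.0 + b.0) + (c.X + (0 + 0) + (0\{b} + a.0) + 0) :: —a→ m1, —c→ m0, —c→ m2
  m1 = 0 :: ∅
  m2 = b.0 + b.0 :: —b→ m1
LTS(Q): 3 reachable states
  n0 = rec X. c.(b.0 + b.0) + (c.X + (0 + 0) + (0\{b} + a.0)) :: —a→ n1, —c→ n0, —c→ n2
  n1 = 0 :: ∅
  n2 = b.0 + b.0 :: —b→ n1
Bisimilarity quotient blocks:
  B0 = {m0, n0}
  B1 = {m1, n1}
  B2 = {m2, n2}
m0 ∈ B0, n0 ∈ B0 → same block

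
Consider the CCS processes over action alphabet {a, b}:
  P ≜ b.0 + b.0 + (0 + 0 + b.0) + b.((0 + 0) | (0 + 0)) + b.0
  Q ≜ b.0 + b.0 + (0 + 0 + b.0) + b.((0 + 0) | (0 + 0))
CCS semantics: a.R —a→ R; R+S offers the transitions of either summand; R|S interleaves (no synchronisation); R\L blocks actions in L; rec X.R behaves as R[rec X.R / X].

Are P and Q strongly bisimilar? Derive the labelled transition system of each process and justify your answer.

P's transition system — 3 states:
  u0 = b.0 + b.0 + (0 + 0 + b.0) + b.((0 + 0) | (0 + 0)) + b.0 ⊢ =b=> u1, =b=> u2
  u1 = (0 + 0) | (0 + 0) ⊢ deadlocked
  u2 = 0 ⊢ deadlocked
Q's transition system — 3 states:
  v0 = b.0 + b.0 + (0 + 0 + b.0) + b.((0 + 0) | (0 + 0)) ⊢ =b=> v1, =b=> v2
  v1 = (0 + 0) | (0 + 0) ⊢ deadlocked
  v2 = 0 ⊢ deadlocked
Partition-refinement fixed point:
  B0 = {u0, v0}
  B1 = {u1, u2, v1, v2}
u0 ∈ B0, v0 ∈ B0 → same block

YES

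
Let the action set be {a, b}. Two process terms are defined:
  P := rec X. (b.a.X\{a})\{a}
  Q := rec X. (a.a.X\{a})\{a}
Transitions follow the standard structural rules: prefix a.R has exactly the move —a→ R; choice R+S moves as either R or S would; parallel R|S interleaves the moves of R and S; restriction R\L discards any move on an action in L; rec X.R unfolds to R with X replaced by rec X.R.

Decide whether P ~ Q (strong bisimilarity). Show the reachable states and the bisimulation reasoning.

Reachable graph of P (2 states):
  m0 = rec X. (b.a.X\{a})\{a} :: —b→ m1
  m1 = (a.(rec X. (b.a.X\{a})\{a})\{a})\{a} :: ∅
Reachable graph of Q (1 states):
  n0 = rec X. (a.a.X\{a})\{a} :: ∅
Partition-refinement fixed point:
  B0 = {m0}
  B1 = {m1, n0}
m0 ∈ B0, n0 ∈ B1 → different blocks

NO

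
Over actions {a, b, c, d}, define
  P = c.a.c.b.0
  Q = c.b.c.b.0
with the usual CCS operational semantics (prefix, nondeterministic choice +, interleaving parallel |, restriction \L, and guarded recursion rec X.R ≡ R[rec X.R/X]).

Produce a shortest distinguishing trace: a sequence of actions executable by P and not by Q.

ca

Reachable graph of P (5 states):
  m0 = c.a.c.b.0 → -c-> m1
  m1 = a.c.b.0 → -a-> m2
  m2 = c.b.0 → -c-> m3
  m3 = b.0 → -b-> m4
  m4 = 0 → (no moves)
Reachable graph of Q (5 states):
  n0 = c.b.c.b.0 → -c-> n1
  n1 = b.c.b.0 → -b-> n2
  n2 = c.b.0 → -c-> n3
  n3 = b.0 → -b-> n4
  n4 = 0 → (no moves)
Executing ca from P (initial set {m0}):
  step 1 (c): {m1}
  step 2 (a): {m2}
  ✓ P
Executing ca from Q (initial set {n0}):
  step 1 (c): {n1}
  step 2 (a): no successor for Q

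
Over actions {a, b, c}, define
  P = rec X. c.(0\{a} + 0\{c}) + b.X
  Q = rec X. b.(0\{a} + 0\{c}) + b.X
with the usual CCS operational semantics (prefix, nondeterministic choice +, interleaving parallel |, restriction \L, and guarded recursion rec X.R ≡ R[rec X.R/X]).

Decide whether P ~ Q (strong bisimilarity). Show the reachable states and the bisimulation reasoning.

not bisimilar

Reachable graph of P (2 states):
  m0 = rec X. c.(0\{a} + 0\{c}) + b.X | --b--▸ m0, --c--▸ m1
  m1 = 0\{a} + 0\{c} | stopped
Reachable graph of Q (2 states):
  n0 = rec X. b.(0\{a} + 0\{c}) + b.X | --b--▸ n0, --b--▸ n1
  n1 = 0\{a} + 0\{c} | stopped
Coarsest stable partition (strong bisimilarity classes):
  B0 = {m0}
  B1 = {m1, n1}
  B2 = {n0}
m0 ∈ B0, n0 ∈ B2 → different blocks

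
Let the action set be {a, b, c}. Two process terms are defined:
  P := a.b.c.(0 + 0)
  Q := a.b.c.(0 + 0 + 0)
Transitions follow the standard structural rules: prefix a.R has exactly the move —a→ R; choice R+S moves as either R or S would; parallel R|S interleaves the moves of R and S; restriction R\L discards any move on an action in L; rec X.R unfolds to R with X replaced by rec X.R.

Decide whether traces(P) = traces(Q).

P's transition system — 4 states:
  m0 = a.b.c.(0 + 0) :: ··a··> m1
  m1 = b.c.(0 + 0) :: ··b··> m2
  m2 = c.(0 + 0) :: ··c··> m3
  m3 = 0 + 0 :: deadlocked
Q's transition system — 4 states:
  n0 = a.b.c.(0 + 0 + 0) :: ··a··> n1
  n1 = b.c.(0 + 0 + 0) :: ··b··> n2
  n2 = c.(0 + 0 + 0) :: ··c··> n3
  n3 = 0 + 0 + 0 :: deadlocked
Partition-refinement fixed point:
  B0 = {m0, n0}
  B1 = {m1, n1}
  B2 = {m2, n2}
  B3 = {m3, n3}
m0 ∈ B0, n0 ∈ B0 → same block
Bisimilar ⇒ trace-equivalent.

trace-equivalent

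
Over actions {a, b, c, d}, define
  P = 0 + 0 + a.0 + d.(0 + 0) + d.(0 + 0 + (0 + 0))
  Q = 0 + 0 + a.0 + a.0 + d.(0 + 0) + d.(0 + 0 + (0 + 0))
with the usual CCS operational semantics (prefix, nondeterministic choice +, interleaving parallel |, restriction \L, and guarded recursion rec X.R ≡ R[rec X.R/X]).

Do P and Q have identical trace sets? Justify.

traces(P) = traces(Q)

LTS(P): 4 reachable states
  m0 = 0 + 0 + a.0 + d.(0 + 0) + d.(0 + 0 + (0 + 0)) ⊢ =a=> m1, =d=> m2, =d=> m3
  m1 = 0 ⊢ ·
  m2 = 0 + 0 ⊢ ·
  m3 = 0 + 0 + (0 + 0) ⊢ ·
LTS(Q): 4 reachable states
  n0 = 0 + 0 + a.0 + a.0 + d.(0 + 0) + d.(0 + 0 + (0 + 0)) ⊢ =a=> n1, =d=> n2, =d=> n3
  n1 = 0 ⊢ ·
  n2 = 0 + 0 ⊢ ·
  n3 = 0 + 0 + (0 + 0) ⊢ ·
Partition-refinement fixed point:
  B0 = {m0, n0}
  B1 = {m1, m2, m3, n1, n2, n3}
m0 ∈ B0, n0 ∈ B0 → same block
Bisimilar ⇒ trace-equivalent.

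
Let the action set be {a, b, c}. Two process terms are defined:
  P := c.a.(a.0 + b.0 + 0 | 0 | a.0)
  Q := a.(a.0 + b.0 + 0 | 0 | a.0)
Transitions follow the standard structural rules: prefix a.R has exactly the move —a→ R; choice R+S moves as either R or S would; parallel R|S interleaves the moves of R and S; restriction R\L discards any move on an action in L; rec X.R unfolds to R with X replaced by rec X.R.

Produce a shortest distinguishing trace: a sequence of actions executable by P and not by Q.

P's transition system — 5 states:
  m0 = c.a.(a.0 + b.0 + 0 | 0 | a.0) :: =c=> m1
  m1 = a.(a.0 + b.0 + 0 | 0 | a.0) :: =a=> m2
  m2 = a.0 + b.0 + 0 | 0 | a.0 :: =a=> m3, =a=> m4, =b=> m3
  m3 = 0 :: ·
  m4 = 0 | 0 | 0 :: ·
Q's transition system — 4 states:
  n0 = a.(a.0 + b.0 + 0 | 0 | a.0) :: =a=> n1
  n1 = a.0 + b.0 + 0 | 0 | a.0 :: =a=> n2, =a=> n3, =b=> n2
  n2 = 0 :: ·
  n3 = 0 | 0 | 0 :: ·
Trace ⟨c⟩ through P, begin at {m0}:
  after c @ step 1: {m1}
  ✓ P
Trace ⟨c⟩ through Q, begin at {n0}:
  after c @ step 1: ∅  — Q cannot continue

c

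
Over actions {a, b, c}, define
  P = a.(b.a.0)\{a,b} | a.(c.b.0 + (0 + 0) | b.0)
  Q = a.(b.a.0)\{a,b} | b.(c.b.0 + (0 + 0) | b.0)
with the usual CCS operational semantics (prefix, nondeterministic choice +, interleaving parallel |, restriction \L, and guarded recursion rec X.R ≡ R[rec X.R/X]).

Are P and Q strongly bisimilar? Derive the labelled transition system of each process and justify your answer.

P's transition system — 10 states:
  s0 = a.(b.a.0)\{a,b} | a.(c.b.0 + (0 + 0) | b.0) has moves ··a··> s1, ··a··> s2
  s1 = (b.a.0)\{a,b} | a.(c.b.0 + (0 + 0) | b.0) has moves ··a··> s3
  s2 = a.(b.a.0)\{a,b} | (c.b.0 + (0 + 0) | b.0) has moves ··a··> s3, ··b··> s4, ··c··> s5
  s3 = (b.a.0)\{a,b} | (c.b.0 + (0 + 0) | b.0) has moves ··b··> s6, ··c··> s7
  s4 = a.(b.a.0)\{a,b} | ((0 + 0) | 0) has moves ··a··> s6
  s5 = a.(b.a.0)\{a,b} | b.0 has moves ··a··> s7, ··b··> s8
  s6 = (b.a.0)\{a,b} | ((0 + 0) | 0) has moves deadlocked
  s7 = (b.a.0)\{a,b} | b.0 has moves ··b··> s9
  s8 = a.(b.a.0)\{a,b} | 0 has moves ··a··> s9
  s9 = (b.a.0)\{a,b} | 0 has moves deadlocked
Q's transition system — 10 states:
  t0 = a.(b.a.0)\{a,b} | b.(c.b.0 + (0 + 0) | b.0) has moves ··a··> t1, ··b··> t2
  t1 = (b.a.0)\{a,b} | b.(c.b.0 + (0 + 0) | b.0) has moves ··b··> t3
  t2 = a.(b.a.0)\{a,b} | (c.b.0 + (0 + 0) | b.0) has moves ··a··> t3, ··b··> t4, ··c··> t5
  t3 = (b.a.0)\{a,b} | (c.b.0 + (0 + 0) | b.0) has moves ··b··> t6, ··c··> t7
  t4 = a.(b.a.0)\{a,b} | ((0 + 0) | 0) has moves ··a··> t6
  t5 = a.(b.a.0)\{a,b} | b.0 has moves ··a··> t7, ··b··> t8
  t6 = (b.a.0)\{a,b} | ((0 + 0) | 0) has moves deadlocked
  t7 = (b.a.0)\{a,b} | b.0 has moves ··b··> t9
  t8 = a.(b.a.0)\{a,b} | 0 has moves ··a··> t9
  t9 = (b.a.0)\{a,b} | 0 has moves deadlocked
Partition-refinement fixed point:
  B0 = {s0}
  B1 = {s2, t2}
  B2 = {s4, s8, t4, t8}
  B3 = {s6, s9, t6, t9}
  B4 = {s3, t3}
  B5 = {s7, t7}
  B6 = {s5, t5}
  B7 = {s1}
  B8 = {t0}
  B9 = {t1}
s0 ∈ B0, t0 ∈ B8 → different blocks

NO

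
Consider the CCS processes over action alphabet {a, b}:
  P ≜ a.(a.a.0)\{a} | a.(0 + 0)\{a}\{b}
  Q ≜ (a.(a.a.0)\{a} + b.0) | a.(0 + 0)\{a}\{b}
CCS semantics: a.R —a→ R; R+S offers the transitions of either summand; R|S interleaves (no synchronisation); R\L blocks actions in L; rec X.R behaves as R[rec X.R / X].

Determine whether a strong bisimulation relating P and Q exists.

P ≁ Q

P's transition system — 4 states:
  p0 = a.(a.a.0)\{a} | a.(0 + 0)\{a}\{b} | -a-> p1, -a-> p2
  p1 = (a.a.0)\{a} | a.(0 + 0)\{a}\{b} | -a-> p3
  p2 = a.(a.a.0)\{a} | (0 + 0)\{a}\{b} | -a-> p3
  p3 = (a.a.0)\{a} | (0 + 0)\{a}\{b} | deadlocked
Q's transition system — 6 states:
  q0 = (a.(a.a.0)\{a} + b.0) | a.(0 + 0)\{a}\{b} | -a-> q1, -a-> q2, -b-> q3
  q1 = (a.(a.a.0)\{a} + b.0) | (0 + 0)\{a}\{b} | -a-> q4, -b-> q5
  q2 = (a.a.0)\{a} | a.(0 + 0)\{a}\{b} | -a-> q4
  q3 = 0 | a.(0 + 0)\{a}\{b} | -a-> q5
  q4 = (a.a.0)\{a} | (0 + 0)\{a}\{b} | deadlocked
  q5 = 0 | (0 + 0)\{a}\{b} | deadlocked
Coarsest stable partition (strong bisimilarity classes):
  B0 = {p0}
  B1 = {p1, p2, q2, q3}
  B2 = {p3, q4, q5}
  B3 = {q0}
  B4 = {q1}
p0 ∈ B0, q0 ∈ B3 → different blocks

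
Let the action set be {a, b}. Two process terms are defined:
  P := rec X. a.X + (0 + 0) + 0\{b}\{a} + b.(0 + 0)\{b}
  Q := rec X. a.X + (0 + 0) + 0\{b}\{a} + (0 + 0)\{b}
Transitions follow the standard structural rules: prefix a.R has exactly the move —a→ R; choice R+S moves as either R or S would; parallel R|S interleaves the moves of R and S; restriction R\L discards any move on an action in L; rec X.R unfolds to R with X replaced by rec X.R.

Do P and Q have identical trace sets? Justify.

traces(P) ≠ traces(Q) — witness ⟨b⟩

P's transition system — 2 states:
  m0 = rec X. a.X + (0 + 0) + 0\{b}\{a} + b.(0 + 0)\{b} :: -a-> m0, -b-> m1
  m1 = (0 + 0)\{b} :: ·
Q's transition system — 1 states:
  n0 = rec X. a.X + (0 + 0) + 0\{b}\{a} + (0 + 0)\{b} :: -a-> n0
Trace ⟨b⟩ through P, begin at {m0}:
  step 1 (b): {m1}
  ✓ P
Trace ⟨b⟩ through Q, begin at {n0}:
  step 1 (b): no successor for Q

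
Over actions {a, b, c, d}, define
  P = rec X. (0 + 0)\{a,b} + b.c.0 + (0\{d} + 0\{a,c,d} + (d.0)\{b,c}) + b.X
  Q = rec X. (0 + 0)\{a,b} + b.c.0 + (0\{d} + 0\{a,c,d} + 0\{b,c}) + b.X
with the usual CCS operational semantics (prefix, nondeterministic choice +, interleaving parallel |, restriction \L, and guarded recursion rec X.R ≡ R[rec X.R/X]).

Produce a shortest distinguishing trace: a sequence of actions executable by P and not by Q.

LTS(P): 4 reachable states
  p0 = rec X. (0 + 0)\{a,b} + b.c.0 + (0\{d} + 0\{a,c,d} + (d.0)\{b,c}) + b.X → =b=> p0, =b=> p1, =d=> p2
  p1 = c.0 → =c=> p3
  p2 = 0\{b,c} → deadlocked
  p3 = 0 → deadlocked
LTS(Q): 3 reachable states
  q0 = rec X. (0 + 0)\{a,b} + b.c.0 + (0\{d} + 0\{a,c,d} + 0\{b,c}) + b.X → =b=> q0, =b=> q1
  q1 = c.0 → =c=> q2
  q2 = 0 → deadlocked
Executing d from P (initial set {p0}):
  step 1 (d): {p2}
  — P admits the full trace.
Executing d from Q (initial set {q0}):
  step 1 (d): ∅ (Q stuck)

d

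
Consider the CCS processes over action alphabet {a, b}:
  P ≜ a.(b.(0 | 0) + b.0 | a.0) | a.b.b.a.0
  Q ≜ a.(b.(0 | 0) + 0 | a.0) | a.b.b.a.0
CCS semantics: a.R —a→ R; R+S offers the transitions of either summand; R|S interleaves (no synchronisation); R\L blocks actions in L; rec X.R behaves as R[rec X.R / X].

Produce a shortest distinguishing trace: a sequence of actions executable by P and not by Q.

aaabbb

LTS(P): 25 reachable states
  s0 = a.(b.(0 | 0) + b.0 | a.0) | a.b.b.a.0 has moves --a--▸ s1, --a--▸ s2
  s1 = (b.(0 | 0) + b.0 | a.0) | a.b.b.a.0 has moves --a--▸ s3, --a--▸ s4, --b--▸ s5, --b--▸ s6
  s2 = a.(b.(0 | 0) + b.0 | a.0) | b.b.a.0 has moves --a--▸ s3, --b--▸ s7
  s3 = (b.(0 | 0) + b.0 | a.0) | b.b.a.0 has moves --a--▸ s8, --b--▸ s10, --b--▸ s11, --b--▸ s9
  s4 = b.0 | 0 | a.b.b.a.0 has moves --a--▸ s8, --b--▸ s5
  s5 = 0 | 0 | a.b.b.a.0 has moves --a--▸ s10
  s6 = 0 | a.0 | a.b.b.a.0 has moves --a--▸ s11, --a--▸ s5
  s7 = a.(b.(0 | 0) + b.0 | a.0) | b.a.0 has moves --a--▸ s9, --b--▸ s12
  s8 = b.0 | 0 | b.b.a.0 has moves --b--▸ s10, --b--▸ s13
  s9 = (b.(0 | 0) + b.0 | a.0) | b.a.0 has moves --a--▸ s13, --b--▸ s14, --b--▸ s15, --b--▸ s16
  s10 = 0 | 0 | b.b.a.0 has moves --b--▸ s15
  s11 = 0 | a.0 | b.b.a.0 has moves --a--▸ s10, --b--▸ s16
  s12 = a.(b.(0 | 0) + b.0 | a.0) | a.0 has moves --a--▸ s14, --a--▸ s17
  s13 = b.0 | 0 | b.a.0 has moves --b--▸ s15, --b--▸ s18
  s14 = (b.(0 | 0) + b.0 | a.0) | a.0 has moves --a--▸ s18, --a--▸ s19, --b--▸ s20, --b--▸ s21
  s15 = 0 | 0 | b.a.0 has moves --b--▸ s20
  s16 = 0 | a.0 | b.a.0 has moves --a--▸ s15, --b--▸ s21
  s17 = a.(b.(0 | 0) + b.0 | a.0) | 0 has moves --a--▸ s19
  s18 = b.0 | 0 | a.0 has moves --a--▸ s22, --b--▸ s20
  s19 = (b.(0 | 0) + b.0 | a.0) | 0 has moves --a--▸ s22, --b--▸ s23, --b--▸ s24
  s20 = 0 | 0 | a.0 has moves --a--▸ s23
  s21 = 0 | a.0 | a.0 has moves --a--▸ s20, --a--▸ s24
  s22 = b.0 | 0 | 0 has moves --b--▸ s23
  s23 = 0 | 0 | 0 has moves ·
  s24 = 0 | a.0 | 0 has moves --a--▸ s23
LTS(Q): 15 reachable states
  t0 = a.(b.(0 | 0) + 0 | a.0) | a.b.b.a.0 has moves --a--▸ t1, --a--▸ t2
  t1 = (b.(0 | 0) + 0 | a.0) | a.b.b.a.0 has moves --a--▸ t3, --a--▸ t4, --b--▸ t4
  t2 = a.(b.(0 | 0) + 0 | a.0) | b.b.a.0 has moves --a--▸ t3, --b--▸ t5
  t3 = (b.(0 | 0) + 0 | a.0) | b.b.a.0 has moves --a--▸ t6, --b--▸ t6, --b--▸ t7
  t4 = 0 | 0 | a.b.b.a.0 has moves --a--▸ t6
  t5 = a.(b.(0 | 0) + 0 | a.0) | b.a.0 has moves --a--▸ t7, --b--▸ t8
  t6 = 0 | 0 | b.b.a.0 has moves --b--▸ t9
  t7 = (b.(0 | 0) + 0 | a.0) | b.a.0 has moves --a--▸ t9, --b--▸ t10, --b--▸ t9
  t8 = a.(b.(0 | 0) + 0 | a.0) | a.0 has moves --a--▸ t10, --a--▸ t11
  t9 = 0 | 0 | b.a.0 has moves --b--▸ t12
  t10 = (b.(0 | 0) + 0 | a.0) | a.0 has moves --a--▸ t12, --a--▸ t13, --b--▸ t12
  t11 = a.(b.(0 | 0) + 0 | a.0) | 0 has moves --a--▸ t13
  t12 = 0 | 0 | a.0 has moves --a--▸ t14
  t13 = (b.(0 | 0) + 0 | a.0) | 0 has moves --a--▸ t14, --b--▸ t14
  t14 = 0 | 0 | 0 has moves ·
Trace ⟨aaabbb⟩ through P, begin at {s0}:
  after a @ step 1: {s1, s2}
  after a @ step 2: {s3, s4}
  after a @ step 3: {s8}
  after b @ step 4: {s10, s13}
  after b @ step 5: {s15, s18}
  after b @ step 6: {s20}
  — P admits the full trace.
Trace ⟨aaabbb⟩ through Q, begin at {t0}:
  after a @ step 1: {t1, t2}
  after a @ step 2: {t3, t4}
  after a @ step 3: {t6}
  after b @ step 4: {t9}
  after b @ step 5: {t12}
  after b @ step 6: no successor for Q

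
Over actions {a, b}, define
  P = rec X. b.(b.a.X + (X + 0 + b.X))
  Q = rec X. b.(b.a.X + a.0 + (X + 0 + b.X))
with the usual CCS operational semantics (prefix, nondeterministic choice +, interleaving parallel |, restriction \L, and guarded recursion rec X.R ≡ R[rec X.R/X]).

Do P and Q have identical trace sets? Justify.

traces(P) ≠ traces(Q) — witness ⟨ba⟩

Reachable graph of P (3 states):
  p0 = rec X. b.(b.a.X + (X + 0 + b.X)) | =b=> p1
  p1 = b.a.(rec X. b.(b.a.X + (X + 0 + b.X))) + ((rec X. b.(b.a.X + (X + 0 + b.X))) + 0 + b.(rec X. b.(b.a.X + (X + 0 + b.X)))) | =b=> p0, =b=> p1, =b=> p2
  p2 = a.(rec X. b.(b.a.X + (X + 0 + b.X))) | =a=> p0
Reachable graph of Q (4 states):
  q0 = rec X. b.(b.a.X + a.0 + (X + 0 + b.X)) | =b=> q1
  q1 = b.a.(rec X. b.(b.a.X + a.0 + (X + 0 + b.X))) + a.0 + ((rec X. b.(b.a.X + a.0 + (X + 0 + b.X))) + 0 + b.(rec X. b.(b.a.X + a.0 + (X + 0 + b.X)))) | =a=> q2, =b=> q0, =b=> q1, =b=> q3
  q2 = 0 | (no moves)
  q3 = a.(rec X. b.(b.a.X + a.0 + (X + 0 + b.X))) | =a=> q0
Trace ⟨ba⟩ through Q, begin at {q0}:
  [1] b ⇒ {q1}
  [2] a ⇒ {q2}
  ✓ Q
Trace ⟨ba⟩ through P, begin at {p0}:
  [1] b ⇒ {p1}
  [2] a ⇒ no successor for P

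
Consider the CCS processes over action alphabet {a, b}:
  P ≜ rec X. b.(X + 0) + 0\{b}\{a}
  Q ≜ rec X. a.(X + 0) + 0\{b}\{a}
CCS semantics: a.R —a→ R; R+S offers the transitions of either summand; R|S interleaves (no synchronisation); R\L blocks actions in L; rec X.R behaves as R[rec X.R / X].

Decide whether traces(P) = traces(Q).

traces(P) ≠ traces(Q) — witness ⟨b⟩

Reachable graph of P (2 states):
  p0 = rec X. b.(X + 0) + 0\{b}\{a} → —b→ p1
  p1 = (rec X. b.(X + 0) + 0\{b}\{a}) + 0 → —b→ p1
Reachable graph of Q (2 states):
  q0 = rec X. a.(X + 0) + 0\{b}\{a} → —a→ q1
  q1 = (rec X. a.(X + 0) + 0\{b}\{a}) + 0 → —a→ q1
Executing b from P (initial set {p0}):
  [1] b ⇒ {p1}
  — P admits the full trace.
Executing b from Q (initial set {q0}):
  [1] b ⇒ no successor for Q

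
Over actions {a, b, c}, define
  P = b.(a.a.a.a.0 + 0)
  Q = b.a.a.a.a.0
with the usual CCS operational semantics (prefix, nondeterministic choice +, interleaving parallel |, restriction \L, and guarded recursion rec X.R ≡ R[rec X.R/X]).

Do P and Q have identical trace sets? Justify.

Reachable graph of P (6 states):
  u0 = b.(a.a.a.a.0 + 0) ⊢ -b-> u1
  u1 = a.a.a.a.0 + 0 ⊢ -a-> u2
  u2 = a.a.a.0 ⊢ -a-> u3
  u3 = a.a.0 ⊢ -a-> u4
  u4 = a.0 ⊢ -a-> u5
  u5 = 0 ⊢ (no moves)
Reachable graph of Q (6 states):
  v0 = b.a.a.a.a.0 ⊢ -b-> v1
  v1 = a.a.a.a.0 ⊢ -a-> v2
  v2 = a.a.a.0 ⊢ -a-> v3
  v3 = a.a.0 ⊢ -a-> v4
  v4 = a.0 ⊢ -a-> v5
  v5 = 0 ⊢ (no moves)
Partition-refinement fixed point:
  B0 = {u0, v0}
  B1 = {u1, v1}
  B2 = {u2, v2}
  B3 = {u3, v3}
  B4 = {u4, v4}
  B5 = {u5, v5}
u0 ∈ B0, v0 ∈ B0 → same block
Bisimilar ⇒ trace-equivalent.

trace-equivalent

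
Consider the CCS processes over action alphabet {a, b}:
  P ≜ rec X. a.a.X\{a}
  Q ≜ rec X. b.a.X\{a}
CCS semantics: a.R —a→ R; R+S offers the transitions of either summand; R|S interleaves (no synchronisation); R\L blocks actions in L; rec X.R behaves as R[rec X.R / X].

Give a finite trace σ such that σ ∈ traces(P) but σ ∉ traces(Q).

a

Reachable graph of P (3 states):
  u0 = rec X. a.a.X\{a} → --a--▸ u1
  u1 = a.(rec X. a.a.X\{a})\{a} → --a--▸ u2
  u2 = (rec X. a.a.X\{a})\{a} → ·
Reachable graph of Q (4 states):
  v0 = rec X. b.a.X\{a} → --b--▸ v1
  v1 = a.(rec X. b.a.X\{a})\{a} → --a--▸ v2
  v2 = (rec X. b.a.X\{a})\{a} → --b--▸ v3
  v3 = (a.(rec X. b.a.X\{a})\{a})\{a} → ·
Run σ = ⟨a⟩ on P: start {u0}
  after a @ step 1: {u1}
  ✓ P
Run σ = ⟨a⟩ on Q: start {v0}
  after a @ step 1: ∅ (Q stuck)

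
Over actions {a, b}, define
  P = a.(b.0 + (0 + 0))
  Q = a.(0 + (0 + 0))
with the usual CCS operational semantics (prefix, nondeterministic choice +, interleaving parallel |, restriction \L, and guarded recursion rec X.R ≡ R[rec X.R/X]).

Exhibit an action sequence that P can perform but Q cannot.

ab

P's transition system — 3 states:
  p0 = a.(b.0 + (0 + 0)) has moves —a→ p1
  p1 = b.0 + (0 + 0) has moves —b→ p2
  p2 = 0 has moves ·
Q's transition system — 2 states:
  q0 = a.(0 + (0 + 0)) has moves —a→ q1
  q1 = 0 + (0 + 0) has moves ·
Run σ = ⟨ab⟩ on P: start {p0}
  after a @ step 1: {p1}
  after b @ step 2: {p2}
  ✓ P
Run σ = ⟨ab⟩ on Q: start {q0}
  after a @ step 1: {q1}
  after b @ step 2: ∅ (Q stuck)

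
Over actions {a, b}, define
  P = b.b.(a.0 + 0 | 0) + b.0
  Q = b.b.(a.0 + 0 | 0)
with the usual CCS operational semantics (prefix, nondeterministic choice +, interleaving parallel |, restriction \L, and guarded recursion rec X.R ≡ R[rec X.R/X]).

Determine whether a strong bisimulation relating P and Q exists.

not bisimilar

Reachable graph of P (4 states):
  u0 = b.b.(a.0 + 0 | 0) + b.0 :: ··b··> u1, ··b··> u2
  u1 = 0 :: deadlocked
  u2 = b.(a.0 + 0 | 0) :: ··b··> u3
  u3 = a.0 + 0 | 0 :: ··a··> u1
Reachable graph of Q (4 states):
  v0 = b.b.(a.0 + 0 | 0) :: ··b··> v1
  v1 = b.(a.0 + 0 | 0) :: ··b··> v2
  v2 = a.0 + 0 | 0 :: ··a··> v3
  v3 = 0 :: deadlocked
Partition-refinement fixed point:
  B0 = {u0}
  B1 = {u1, v3}
  B2 = {u2, v1}
  B3 = {u3, v2}
  B4 = {v0}
u0 ∈ B0, v0 ∈ B4 → different blocks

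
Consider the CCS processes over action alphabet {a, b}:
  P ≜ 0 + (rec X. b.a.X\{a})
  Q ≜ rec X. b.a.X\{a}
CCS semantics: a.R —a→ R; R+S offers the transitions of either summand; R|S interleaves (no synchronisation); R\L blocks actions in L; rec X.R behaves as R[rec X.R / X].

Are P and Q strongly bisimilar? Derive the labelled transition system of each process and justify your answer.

P ~ Q

P's transition system — 4 states:
  s0 = 0 + (rec X. b.a.X\{a}) | —b→ s1
  s1 = a.(rec X. b.a.X\{a})\{a} | —a→ s2
  s2 = (rec X. b.a.X\{a})\{a} | —b→ s3
  s3 = (a.(rec X. b.a.X\{a})\{a})\{a} | ·
Q's transition system — 4 states:
  t0 = rec X. b.a.X\{a} | —b→ t1
  t1 = a.(rec X. b.a.X\{a})\{a} | —a→ t2
  t2 = (rec X. b.a.X\{a})\{a} | —b→ t3
  t3 = (a.(rec X. b.a.X\{a})\{a})\{a} | ·
Bisimilarity quotient blocks:
  B0 = {s0, t0}
  B1 = {s1, t1}
  B2 = {s2, t2}
  B3 = {s3, t3}
s0 ∈ B0, t0 ∈ B0 → same block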